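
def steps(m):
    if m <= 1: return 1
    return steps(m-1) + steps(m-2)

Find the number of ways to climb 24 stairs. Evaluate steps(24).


Building up from base cases:
steps(0) = 1
steps(1) = 1
steps(2) = steps(1) + steps(0) = 1 + 1 = 2
steps(3) = steps(2) + steps(1) = 2 + 1 = 3
steps(4) = steps(3) + steps(2) = 3 + 2 = 5
steps(5) = steps(4) + steps(3) = 5 + 3 = 8
steps(6) = steps(5) + steps(4) = 8 + 5 = 13
steps(7) = steps(6) + steps(5) = 13 + 8 = 21
steps(8) = steps(7) + steps(6) = 21 + 13 = 34
steps(9) = steps(8) + steps(7) = 34 + 21 = 55
steps(10) = steps(9) + steps(8) = 55 + 34 = 89
steps(11) = steps(10) + steps(9) = 89 + 55 = 144
steps(12) = steps(11) + steps(10) = 144 + 89 = 233
steps(13) = steps(12) + steps(11) = 233 + 144 = 377
steps(14) = steps(13) + steps(12) = 377 + 233 = 610
steps(15) = steps(14) + steps(13) = 610 + 377 = 987
steps(16) = steps(15) + steps(14) = 987 + 610 = 1597
steps(17) = steps(16) + steps(15) = 1597 + 987 = 2584
steps(18) = steps(17) + steps(16) = 2584 + 1597 = 4181
steps(19) = steps(18) + steps(17) = 4181 + 2584 = 6765
steps(20) = steps(19) + steps(18) = 6765 + 4181 = 10946
steps(21) = steps(20) + steps(19) = 10946 + 6765 = 17711
steps(22) = steps(21) + steps(20) = 17711 + 10946 = 28657
steps(23) = steps(22) + steps(21) = 28657 + 17711 = 46368
steps(24) = steps(23) + steps(22) = 46368 + 28657 = 75025

75025


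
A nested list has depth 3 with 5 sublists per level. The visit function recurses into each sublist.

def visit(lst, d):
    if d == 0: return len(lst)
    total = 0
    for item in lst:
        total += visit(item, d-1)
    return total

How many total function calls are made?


At depth 0 (root): 1 call
At depth 1: each of 1 parents calls visit on 5 children = 5 calls
At depth 2: each of 5 parents calls visit on 5 children = 25 calls
At depth 3: each of 25 parents calls visit on 5 children = 125 calls
Total: 1 + 5 + 25 + 125 = 156

156


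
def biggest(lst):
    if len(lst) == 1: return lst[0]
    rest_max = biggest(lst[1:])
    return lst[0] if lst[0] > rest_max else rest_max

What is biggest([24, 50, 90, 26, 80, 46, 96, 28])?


biggest([24, 50, 90, 26, 80, 46, 96, 28]): compare 24 with biggest([50, 90, 26, 80, 46, 96, 28])
biggest([50, 90, 26, 80, 46, 96, 28]): compare 50 with biggest([90, 26, 80, 46, 96, 28])
biggest([90, 26, 80, 46, 96, 28]): compare 90 with biggest([26, 80, 46, 96, 28])
biggest([26, 80, 46, 96, 28]): compare 26 with biggest([80, 46, 96, 28])
biggest([80, 46, 96, 28]): compare 80 with biggest([46, 96, 28])
biggest([46, 96, 28]): compare 46 with biggest([96, 28])
biggest([96, 28]): compare 96 with biggest([28])
biggest([28]) = 28  (base case)
Compare 96 with 28 -> 96
Compare 46 with 96 -> 96
Compare 80 with 96 -> 96
Compare 26 with 96 -> 96
Compare 90 with 96 -> 96
Compare 50 with 96 -> 96
Compare 24 with 96 -> 96

96


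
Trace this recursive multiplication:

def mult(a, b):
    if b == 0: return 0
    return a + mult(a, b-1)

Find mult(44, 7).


mult(44, 7) = 44 + mult(44, 6)
mult(44, 6) = 44 + mult(44, 5)
mult(44, 5) = 44 + mult(44, 4)
mult(44, 4) = 44 + mult(44, 3)
mult(44, 3) = 44 + mult(44, 2)
mult(44, 2) = 44 + mult(44, 1)
mult(44, 1) = 44 + mult(44, 0)
mult(44, 0) = 0  (base case)
Total: 44 + 44 + 44 + 44 + 44 + 44 + 44 + 0 = 308

308


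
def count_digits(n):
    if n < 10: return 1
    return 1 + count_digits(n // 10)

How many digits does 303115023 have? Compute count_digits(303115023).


count_digits(303115023) = 1 + count_digits(30311502)
count_digits(30311502) = 1 + count_digits(3031150)
count_digits(3031150) = 1 + count_digits(303115)
count_digits(303115) = 1 + count_digits(30311)
count_digits(30311) = 1 + count_digits(3031)
count_digits(3031) = 1 + count_digits(303)
count_digits(303) = 1 + count_digits(30)
count_digits(30) = 1 + count_digits(3)
count_digits(3) = 1  (base case: 3 < 10)
Unwinding: 1 + 1 + 1 + 1 + 1 + 1 + 1 + 1 + 1 = 9

9


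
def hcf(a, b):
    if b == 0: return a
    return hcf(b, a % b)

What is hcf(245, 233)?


hcf(245, 233) = hcf(233, 12)
hcf(233, 12) = hcf(12, 5)
hcf(12, 5) = hcf(5, 2)
hcf(5, 2) = hcf(2, 1)
hcf(2, 1) = hcf(1, 0)
hcf(1, 0) = 1  (base case)

1


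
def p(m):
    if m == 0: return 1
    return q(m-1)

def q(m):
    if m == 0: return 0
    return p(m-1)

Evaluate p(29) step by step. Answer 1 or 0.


p(29) = q(28)
q(28) = p(27)
p(27) = q(26)
q(26) = p(25)
p(25) = q(24)
q(24) = p(23)
p(23) = q(22)
q(22) = p(21)
p(21) = q(20)
q(20) = p(19)
p(19) = q(18)
q(18) = p(17)
p(17) = q(16)
q(16) = p(15)
p(15) = q(14)
q(14) = p(13)
p(13) = q(12)
q(12) = p(11)
p(11) = q(10)
q(10) = p(9)
p(9) = q(8)
q(8) = p(7)
p(7) = q(6)
q(6) = p(5)
p(5) = q(4)
q(4) = p(3)
p(3) = q(2)
q(2) = p(1)
p(1) = q(0)
q(0) = 0  (base case)
Result: 0

0


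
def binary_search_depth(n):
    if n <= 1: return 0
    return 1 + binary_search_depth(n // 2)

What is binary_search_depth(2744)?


2744 / 2 = 1372
1372 / 2 = 686
686 / 2 = 343
343 / 2 = 171
171 / 2 = 85
85 / 2 = 42
42 / 2 = 21
21 / 2 = 10
10 / 2 = 5
5 / 2 = 2
2 / 2 = 1
Reached 1 after 11 halvings

11


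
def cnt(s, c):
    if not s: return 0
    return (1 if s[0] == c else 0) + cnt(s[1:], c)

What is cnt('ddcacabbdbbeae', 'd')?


s[0]='d' == 'd' -> 1
s[0]='d' == 'd' -> 1
s[0]='c' != 'd' -> 0
s[0]='a' != 'd' -> 0
s[0]='c' != 'd' -> 0
s[0]='a' != 'd' -> 0
s[0]='b' != 'd' -> 0
s[0]='b' != 'd' -> 0
s[0]='d' == 'd' -> 1
s[0]='b' != 'd' -> 0
s[0]='b' != 'd' -> 0
s[0]='e' != 'd' -> 0
s[0]='a' != 'd' -> 0
s[0]='e' != 'd' -> 0
Sum: 1 + 1 + 0 + 0 + 0 + 0 + 0 + 0 + 1 + 0 + 0 + 0 + 0 + 0 = 3

3


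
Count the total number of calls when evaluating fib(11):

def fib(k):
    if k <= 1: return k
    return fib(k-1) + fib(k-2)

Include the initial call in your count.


Let C(n) = total calls for fib(n)
C(0) = 1, C(1) = 1
C(2) = 1 + C(1) + C(0) = 1 + 1 + 1 = 3
C(3) = 1 + C(2) + C(1) = 1 + 3 + 1 = 5
C(4) = 1 + C(3) + C(2) = 1 + 5 + 3 = 9
C(5) = 1 + C(4) + C(3) = 1 + 9 + 5 = 15
C(6) = 1 + C(5) + C(4) = 1 + 15 + 9 = 25
C(7) = 1 + C(6) + C(5) = 1 + 25 + 15 = 41
C(8) = 1 + C(7) + C(6) = 1 + 41 + 25 = 67
C(9) = 1 + C(8) + C(7) = 1 + 67 + 41 = 109
C(10) = 1 + C(9) + C(8) = 1 + 109 + 67 = 177
C(11) = 1 + C(10) + C(9) = 1 + 177 + 109 = 287

287


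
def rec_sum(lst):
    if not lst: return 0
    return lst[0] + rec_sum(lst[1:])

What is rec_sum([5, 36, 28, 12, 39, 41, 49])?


rec_sum([5, 36, 28, 12, 39, 41, 49]) = 5 + rec_sum([36, 28, 12, 39, 41, 49])
rec_sum([36, 28, 12, 39, 41, 49]) = 36 + rec_sum([28, 12, 39, 41, 49])
rec_sum([28, 12, 39, 41, 49]) = 28 + rec_sum([12, 39, 41, 49])
rec_sum([12, 39, 41, 49]) = 12 + rec_sum([39, 41, 49])
rec_sum([39, 41, 49]) = 39 + rec_sum([41, 49])
rec_sum([41, 49]) = 41 + rec_sum([49])
rec_sum([49]) = 49 + rec_sum([])
rec_sum([]) = 0  (base case)
Total: 5 + 36 + 28 + 12 + 39 + 41 + 49 + 0 = 210

210


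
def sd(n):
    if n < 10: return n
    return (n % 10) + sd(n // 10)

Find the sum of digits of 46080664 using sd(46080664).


sd(46080664) = 4 + sd(4608066)
sd(4608066) = 6 + sd(460806)
sd(460806) = 6 + sd(46080)
sd(46080) = 0 + sd(4608)
sd(4608) = 8 + sd(460)
sd(460) = 0 + sd(46)
sd(46) = 6 + sd(4)
sd(4) = 4  (base case)
Total: 4 + 6 + 6 + 0 + 8 + 0 + 6 + 4 = 34

34


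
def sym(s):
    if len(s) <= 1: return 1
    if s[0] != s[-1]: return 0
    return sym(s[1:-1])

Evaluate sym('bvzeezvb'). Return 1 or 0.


sym('bvzeezvb'): s[0]='b' == s[-1]='b' -> check sym('vzeezv')
sym('vzeezv'): s[0]='v' == s[-1]='v' -> check sym('zeez')
sym('zeez'): s[0]='z' == s[-1]='z' -> check sym('ee')
sym('ee'): s[0]='e' == s[-1]='e' -> check sym('')
sym(''): len <= 1 -> return 1  (base case)
Result: 1 (palindrome)

1


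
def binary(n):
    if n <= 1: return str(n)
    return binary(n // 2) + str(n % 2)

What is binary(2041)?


binary(2041) = binary(1020) + '1'
binary(1020) = binary(510) + '0'
binary(510) = binary(255) + '0'
binary(255) = binary(127) + '1'
binary(127) = binary(63) + '1'
binary(63) = binary(31) + '1'
binary(31) = binary(15) + '1'
binary(15) = binary(7) + '1'
binary(7) = binary(3) + '1'
binary(3) = binary(1) + '1'
binary(1) = '1'  (base case)
Concatenating: '1' + '1' + '1' + '1' + '1' + '1' + '1' + '1' + '0' + '0' + '1' = '11111111001'

11111111001


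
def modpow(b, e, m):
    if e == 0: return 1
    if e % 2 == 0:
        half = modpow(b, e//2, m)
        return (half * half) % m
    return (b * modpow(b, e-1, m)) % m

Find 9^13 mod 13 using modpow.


modpow(9, 13, 13): e is odd, compute modpow(9, 12, 13)
  modpow(9, 12, 13): e is even, compute modpow(9, 6, 13)
    modpow(9, 6, 13): e is even, compute modpow(9, 3, 13)
      modpow(9, 3, 13): e is odd, compute modpow(9, 2, 13)
        modpow(9, 2, 13): e is even, compute modpow(9, 1, 13)
          modpow(9, 1, 13): e is odd, compute modpow(9, 0, 13)
          modpow(9, 0, 13) = 1
          (9 * 1) % 13 = 9
        half=9, (9*9) % 13 = 3
      (9 * 3) % 13 = 1
    half=1, (1*1) % 13 = 1
  half=1, (1*1) % 13 = 1
(9 * 1) % 13 = 9

9


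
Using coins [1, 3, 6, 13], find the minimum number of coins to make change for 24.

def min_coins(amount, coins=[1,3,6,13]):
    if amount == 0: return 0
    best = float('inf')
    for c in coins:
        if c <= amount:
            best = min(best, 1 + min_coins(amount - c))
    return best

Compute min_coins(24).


Building up with DP:
min_coins(0) = 0
min_coins(1) = min(1+min_coins(0)=1+0=1) = 1
min_coins(2) = min(1+min_coins(1)=1+1=2) = 2
min_coins(3) = min(1+min_coins(2)=1+2=3, 1+min_coins(0)=1+0=1) = 1
min_coins(4) = min(1+min_coins(3)=1+1=2, 1+min_coins(1)=1+1=2) = 2
min_coins(5) = min(1+min_coins(4)=1+2=3, 1+min_coins(2)=1+2=3) = 3
min_coins(6) = min(1+min_coins(5)=1+3=4, 1+min_coins(3)=1+1=2, 1+min_coins(0)=1+0=1) = 1
min_coins(7) = min(1+min_coins(6)=1+1=2, 1+min_coins(4)=1+2=3, 1+min_coins(1)=1+1=2) = 2
min_coins(8) = min(1+min_coins(7)=1+2=3, 1+min_coins(5)=1+3=4, 1+min_coins(2)=1+2=3) = 3
min_coins(9) = min(1+min_coins(8)=1+3=4, 1+min_coins(6)=1+1=2, 1+min_coins(3)=1+1=2) = 2
min_coins(10) = min(1+min_coins(9)=1+2=3, 1+min_coins(7)=1+2=3, 1+min_coins(4)=1+2=3) = 3
min_coins(11) = min(1+min_coins(10)=1+3=4, 1+min_coins(8)=1+3=4, 1+min_coins(5)=1+3=4) = 4
min_coins(12) = min(1+min_coins(11)=1+4=5, 1+min_coins(9)=1+2=3, 1+min_coins(6)=1+1=2) = 2
min_coins(13) = min(1+min_coins(12)=1+2=3, 1+min_coins(10)=1+3=4, 1+min_coins(7)=1+2=3, 1+min_coins(0)=1+0=1) = 1
min_coins(14) = min(1+min_coins(13)=1+1=2, 1+min_coins(11)=1+4=5, 1+min_coins(8)=1+3=4, 1+min_coins(1)=1+1=2) = 2
min_coins(15) = min(1+min_coins(14)=1+2=3, 1+min_coins(12)=1+2=3, 1+min_coins(9)=1+2=3, 1+min_coins(2)=1+2=3) = 3
min_coins(16) = min(1+min_coins(15)=1+3=4, 1+min_coins(13)=1+1=2, 1+min_coins(10)=1+3=4, 1+min_coins(3)=1+1=2) = 2
min_coins(17) = min(1+min_coins(16)=1+2=3, 1+min_coins(14)=1+2=3, 1+min_coins(11)=1+4=5, 1+min_coins(4)=1+2=3) = 3
min_coins(18) = min(1+min_coins(17)=1+3=4, 1+min_coins(15)=1+3=4, 1+min_coins(12)=1+2=3, 1+min_coins(5)=1+3=4) = 3
min_coins(19) = min(1+min_coins(18)=1+3=4, 1+min_coins(16)=1+2=3, 1+min_coins(13)=1+1=2, 1+min_coins(6)=1+1=2) = 2
min_coins(20) = min(1+min_coins(19)=1+2=3, 1+min_coins(17)=1+3=4, 1+min_coins(14)=1+2=3, 1+min_coins(7)=1+2=3) = 3
min_coins(21) = min(1+min_coins(20)=1+3=4, 1+min_coins(18)=1+3=4, 1+min_coins(15)=1+3=4, 1+min_coins(8)=1+3=4) = 4
min_coins(22) = min(1+min_coins(21)=1+4=5, 1+min_coins(19)=1+2=3, 1+min_coins(16)=1+2=3, 1+min_coins(9)=1+2=3) = 3
min_coins(23) = min(1+min_coins(22)=1+3=4, 1+min_coins(20)=1+3=4, 1+min_coins(17)=1+3=4, 1+min_coins(10)=1+3=4) = 4
min_coins(24) = min(1+min_coins(23)=1+4=5, 1+min_coins(21)=1+4=5, 1+min_coins(18)=1+3=4, 1+min_coins(11)=1+4=5) = 4

4


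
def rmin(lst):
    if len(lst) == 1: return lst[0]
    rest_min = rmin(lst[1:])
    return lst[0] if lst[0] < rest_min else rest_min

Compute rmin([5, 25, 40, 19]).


rmin([5, 25, 40, 19]): compare 5 with rmin([25, 40, 19])
rmin([25, 40, 19]): compare 25 with rmin([40, 19])
rmin([40, 19]): compare 40 with rmin([19])
rmin([19]) = 19  (base case)
Compare 40 with 19 -> 19
Compare 25 with 19 -> 19
Compare 5 with 19 -> 5

5


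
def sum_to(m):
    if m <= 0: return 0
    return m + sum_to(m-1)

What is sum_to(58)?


sum_to(58)
= 58 + 57 + 56 + 55 + 54 + 53 + 52 + 51 + 50 + 49 + 48 + 47 + 46 + 45 + 44 + 43 + 42 + 41 + 40 + 39 + 38 + 37 + 36 + 35 + 34 + 33 + 32 + 31 + 30 + 29 + 28 + 27 + 26 + 25 + 24 + 23 + 22 + 21 + 20 + 19 + 18 + 17 + 16 + 15 + 14 + 13 + 12 + 11 + 10 + 9 + 8 + 7 + 6 + 5 + 4 + 3 + 2 + 1 + sum_to(0)
= 58 + 57 + 56 + 55 + 54 + 53 + 52 + 51 + 50 + 49 + 48 + 47 + 46 + 45 + 44 + 43 + 42 + 41 + 40 + 39 + 38 + 37 + 36 + 35 + 34 + 33 + 32 + 31 + 30 + 29 + 28 + 27 + 26 + 25 + 24 + 23 + 22 + 21 + 20 + 19 + 18 + 17 + 16 + 15 + 14 + 13 + 12 + 11 + 10 + 9 + 8 + 7 + 6 + 5 + 4 + 3 + 2 + 1 + 0
= 1711

1711


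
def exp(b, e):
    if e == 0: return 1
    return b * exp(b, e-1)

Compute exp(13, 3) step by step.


exp(13, 3)
= 13 * exp(13, 2)
= 13 * 13 * exp(13, 1)
= 13 * 13 * 13 * exp(13, 0)
= 13 * 13 * 13 * 1
= 2197

2197


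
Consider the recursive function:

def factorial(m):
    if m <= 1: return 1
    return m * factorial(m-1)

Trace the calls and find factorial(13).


factorial(13)
= 13 * factorial(12)
= 13 * 12 * factorial(11)
= 13 * 12 * 11 * factorial(10)
= 13 * 12 * 11 * 10 * factorial(9)
= 13 * 12 * 11 * 10 * 9 * factorial(8)
= 13 * 12 * 11 * 10 * 9 * 8 * factorial(7)
= 13 * 12 * 11 * 10 * 9 * 8 * 7 * factorial(6)
= 13 * 12 * 11 * 10 * 9 * 8 * 7 * 6 * factorial(5)
= 13 * 12 * 11 * 10 * 9 * 8 * 7 * 6 * 5 * factorial(4)
= 13 * 12 * 11 * 10 * 9 * 8 * 7 * 6 * 5 * 4 * factorial(3)
= 13 * 12 * 11 * 10 * 9 * 8 * 7 * 6 * 5 * 4 * 3 * factorial(2)
= 13 * 12 * 11 * 10 * 9 * 8 * 7 * 6 * 5 * 4 * 3 * 2 * factorial(1)
= 13 * 12 * 11 * 10 * 9 * 8 * 7 * 6 * 5 * 4 * 3 * 2 * 1
= 6227020800

6227020800


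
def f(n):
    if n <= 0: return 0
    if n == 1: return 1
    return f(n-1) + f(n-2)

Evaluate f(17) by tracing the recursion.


Computing f(17) bottom-up:
f(0) = 0
f(1) = 1
f(2) = f(1) + f(0) = 1 + 0 = 1
f(3) = f(2) + f(1) = 1 + 1 = 2
f(4) = f(3) + f(2) = 2 + 1 = 3
f(5) = f(4) + f(3) = 3 + 2 = 5
f(6) = f(5) + f(4) = 5 + 3 = 8
f(7) = f(6) + f(5) = 8 + 5 = 13
f(8) = f(7) + f(6) = 13 + 8 = 21
f(9) = f(8) + f(7) = 21 + 13 = 34
f(10) = f(9) + f(8) = 34 + 21 = 55
f(11) = f(10) + f(9) = 55 + 34 = 89
f(12) = f(11) + f(10) = 89 + 55 = 144
f(13) = f(12) + f(11) = 144 + 89 = 233
f(14) = f(13) + f(12) = 233 + 144 = 377
f(15) = f(14) + f(13) = 377 + 233 = 610
f(16) = f(15) + f(14) = 610 + 377 = 987
f(17) = f(16) + f(15) = 987 + 610 = 1597

1597


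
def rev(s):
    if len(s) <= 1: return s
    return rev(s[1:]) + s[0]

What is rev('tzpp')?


rev('tzpp') = rev('zpp') + 't'
rev('zpp') = rev('pp') + 'z'
rev('pp') = rev('p') + 'p'
rev('p') = 'p'  (base case)
Concatenating: 'p' + 'p' + 'z' + 't' = 'ppzt'

ppzt


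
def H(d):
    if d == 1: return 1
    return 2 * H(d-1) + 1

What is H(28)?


H(28) = 2 * H(27) + 1
H(27) = 2 * H(26) + 1
H(26) = 2 * H(25) + 1
H(25) = 2 * H(24) + 1
H(24) = 2 * H(23) + 1
H(23) = 2 * H(22) + 1
H(22) = 2 * H(21) + 1
H(21) = 2 * H(20) + 1
H(20) = 2 * H(19) + 1
H(19) = 2 * H(18) + 1
H(18) = 2 * H(17) + 1
H(17) = 2 * H(16) + 1
H(16) = 2 * H(15) + 1
H(15) = 2 * H(14) + 1
H(14) = 2 * H(13) + 1
H(13) = 2 * H(12) + 1
H(12) = 2 * H(11) + 1
H(11) = 2 * H(10) + 1
H(10) = 2 * H(9) + 1
H(9) = 2 * H(8) + 1
H(8) = 2 * H(7) + 1
H(7) = 2 * H(6) + 1
H(6) = 2 * H(5) + 1
H(5) = 2 * H(4) + 1
H(4) = 2 * H(3) + 1
H(3) = 2 * H(2) + 1
H(2) = 2 * H(1) + 1
H(1) = 1  (base case)
H(2) = 2 * 1 + 1 = 3
H(3) = 2 * 3 + 1 = 7
H(4) = 2 * 7 + 1 = 15
H(5) = 2 * 15 + 1 = 31
H(6) = 2 * 31 + 1 = 63
H(7) = 2 * 63 + 1 = 127
H(8) = 2 * 127 + 1 = 255
H(9) = 2 * 255 + 1 = 511
H(10) = 2 * 511 + 1 = 1023
H(11) = 2 * 1023 + 1 = 2047
H(12) = 2 * 2047 + 1 = 4095
H(13) = 2 * 4095 + 1 = 8191
H(14) = 2 * 8191 + 1 = 16383
H(15) = 2 * 16383 + 1 = 32767
H(16) = 2 * 32767 + 1 = 65535
H(17) = 2 * 65535 + 1 = 131071
H(18) = 2 * 131071 + 1 = 262143
H(19) = 2 * 262143 + 1 = 524287
H(20) = 2 * 524287 + 1 = 1048575
H(21) = 2 * 1048575 + 1 = 2097151
H(22) = 2 * 2097151 + 1 = 4194303
H(23) = 2 * 4194303 + 1 = 8388607
H(24) = 2 * 8388607 + 1 = 16777215
H(25) = 2 * 16777215 + 1 = 33554431
H(26) = 2 * 33554431 + 1 = 67108863
H(27) = 2 * 67108863 + 1 = 134217727
H(28) = 2 * 134217727 + 1 = 268435455

268435455


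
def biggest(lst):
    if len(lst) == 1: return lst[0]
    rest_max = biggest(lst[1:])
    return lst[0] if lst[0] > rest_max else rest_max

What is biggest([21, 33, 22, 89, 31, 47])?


biggest([21, 33, 22, 89, 31, 47]): compare 21 with biggest([33, 22, 89, 31, 47])
biggest([33, 22, 89, 31, 47]): compare 33 with biggest([22, 89, 31, 47])
biggest([22, 89, 31, 47]): compare 22 with biggest([89, 31, 47])
biggest([89, 31, 47]): compare 89 with biggest([31, 47])
biggest([31, 47]): compare 31 with biggest([47])
biggest([47]) = 47  (base case)
Compare 31 with 47 -> 47
Compare 89 with 47 -> 89
Compare 22 with 89 -> 89
Compare 33 with 89 -> 89
Compare 21 with 89 -> 89

89


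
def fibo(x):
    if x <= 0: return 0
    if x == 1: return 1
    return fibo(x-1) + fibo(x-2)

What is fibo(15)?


Computing fibo(15) bottom-up:
fibo(0) = 0
fibo(1) = 1
fibo(2) = fibo(1) + fibo(0) = 1 + 0 = 1
fibo(3) = fibo(2) + fibo(1) = 1 + 1 = 2
fibo(4) = fibo(3) + fibo(2) = 2 + 1 = 3
fibo(5) = fibo(4) + fibo(3) = 3 + 2 = 5
fibo(6) = fibo(5) + fibo(4) = 5 + 3 = 8
fibo(7) = fibo(6) + fibo(5) = 8 + 5 = 13
fibo(8) = fibo(7) + fibo(6) = 13 + 8 = 21
fibo(9) = fibo(8) + fibo(7) = 21 + 13 = 34
fibo(10) = fibo(9) + fibo(8) = 34 + 21 = 55
fibo(11) = fibo(10) + fibo(9) = 55 + 34 = 89
fibo(12) = fibo(11) + fibo(10) = 89 + 55 = 144
fibo(13) = fibo(12) + fibo(11) = 144 + 89 = 233
fibo(14) = fibo(13) + fibo(12) = 233 + 144 = 377
fibo(15) = fibo(14) + fibo(13) = 377 + 233 = 610

610


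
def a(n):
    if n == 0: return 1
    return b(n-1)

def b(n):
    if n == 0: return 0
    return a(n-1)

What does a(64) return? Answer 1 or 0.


a(64) = b(63)
b(63) = a(62)
a(62) = b(61)
b(61) = a(60)
a(60) = b(59)
b(59) = a(58)
a(58) = b(57)
b(57) = a(56)
a(56) = b(55)
b(55) = a(54)
a(54) = b(53)
b(53) = a(52)
a(52) = b(51)
b(51) = a(50)
a(50) = b(49)
b(49) = a(48)
a(48) = b(47)
b(47) = a(46)
a(46) = b(45)
b(45) = a(44)
a(44) = b(43)
b(43) = a(42)
a(42) = b(41)
b(41) = a(40)
a(40) = b(39)
b(39) = a(38)
a(38) = b(37)
b(37) = a(36)
a(36) = b(35)
b(35) = a(34)
a(34) = b(33)
b(33) = a(32)
a(32) = b(31)
b(31) = a(30)
a(30) = b(29)
b(29) = a(28)
a(28) = b(27)
b(27) = a(26)
a(26) = b(25)
b(25) = a(24)
a(24) = b(23)
b(23) = a(22)
a(22) = b(21)
b(21) = a(20)
a(20) = b(19)
b(19) = a(18)
a(18) = b(17)
b(17) = a(16)
a(16) = b(15)
b(15) = a(14)
a(14) = b(13)
b(13) = a(12)
a(12) = b(11)
b(11) = a(10)
a(10) = b(9)
b(9) = a(8)
a(8) = b(7)
b(7) = a(6)
a(6) = b(5)
b(5) = a(4)
a(4) = b(3)
b(3) = a(2)
a(2) = b(1)
b(1) = a(0)
a(0) = 1  (base case)
Result: 1

1


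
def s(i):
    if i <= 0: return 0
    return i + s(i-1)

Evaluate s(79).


s(79)
= 79 + 78 + 77 + 76 + 75 + 74 + 73 + 72 + 71 + 70 + 69 + 68 + 67 + 66 + 65 + 64 + 63 + 62 + 61 + 60 + 59 + 58 + 57 + 56 + 55 + 54 + 53 + 52 + 51 + 50 + 49 + 48 + 47 + 46 + 45 + 44 + 43 + 42 + 41 + 40 + 39 + 38 + 37 + 36 + 35 + 34 + 33 + 32 + 31 + 30 + 29 + 28 + 27 + 26 + 25 + 24 + 23 + 22 + 21 + 20 + 19 + 18 + 17 + 16 + 15 + 14 + 13 + 12 + 11 + 10 + 9 + 8 + 7 + 6 + 5 + 4 + 3 + 2 + 1 + s(0)
= 79 + 78 + 77 + 76 + 75 + 74 + 73 + 72 + 71 + 70 + 69 + 68 + 67 + 66 + 65 + 64 + 63 + 62 + 61 + 60 + 59 + 58 + 57 + 56 + 55 + 54 + 53 + 52 + 51 + 50 + 49 + 48 + 47 + 46 + 45 + 44 + 43 + 42 + 41 + 40 + 39 + 38 + 37 + 36 + 35 + 34 + 33 + 32 + 31 + 30 + 29 + 28 + 27 + 26 + 25 + 24 + 23 + 22 + 21 + 20 + 19 + 18 + 17 + 16 + 15 + 14 + 13 + 12 + 11 + 10 + 9 + 8 + 7 + 6 + 5 + 4 + 3 + 2 + 1 + 0
= 3160

3160


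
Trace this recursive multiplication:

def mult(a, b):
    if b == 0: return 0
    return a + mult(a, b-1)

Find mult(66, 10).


mult(66, 10) = 66 + mult(66, 9)
mult(66, 9) = 66 + mult(66, 8)
mult(66, 8) = 66 + mult(66, 7)
mult(66, 7) = 66 + mult(66, 6)
mult(66, 6) = 66 + mult(66, 5)
mult(66, 5) = 66 + mult(66, 4)
mult(66, 4) = 66 + mult(66, 3)
mult(66, 3) = 66 + mult(66, 2)
mult(66, 2) = 66 + mult(66, 1)
mult(66, 1) = 66 + mult(66, 0)
mult(66, 0) = 0  (base case)
Total: 66 + 66 + 66 + 66 + 66 + 66 + 66 + 66 + 66 + 66 + 0 = 660

660


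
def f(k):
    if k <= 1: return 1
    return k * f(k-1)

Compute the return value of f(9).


f(9)
= 9 * f(8)
= 9 * 8 * f(7)
= 9 * 8 * 7 * f(6)
= 9 * 8 * 7 * 6 * f(5)
= 9 * 8 * 7 * 6 * 5 * f(4)
= 9 * 8 * 7 * 6 * 5 * 4 * f(3)
= 9 * 8 * 7 * 6 * 5 * 4 * 3 * f(2)
= 9 * 8 * 7 * 6 * 5 * 4 * 3 * 2 * f(1)
= 9 * 8 * 7 * 6 * 5 * 4 * 3 * 2 * 1
= 362880

362880


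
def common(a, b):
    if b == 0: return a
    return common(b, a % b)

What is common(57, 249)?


common(57, 249) = common(249, 57)
common(249, 57) = common(57, 21)
common(57, 21) = common(21, 15)
common(21, 15) = common(15, 6)
common(15, 6) = common(6, 3)
common(6, 3) = common(3, 0)
common(3, 0) = 3  (base case)

3


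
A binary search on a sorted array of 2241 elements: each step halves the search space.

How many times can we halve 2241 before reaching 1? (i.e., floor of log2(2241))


2241 / 2 = 1120
1120 / 2 = 560
560 / 2 = 280
280 / 2 = 140
140 / 2 = 70
70 / 2 = 35
35 / 2 = 17
17 / 2 = 8
8 / 2 = 4
4 / 2 = 2
2 / 2 = 1
Reached 1 after 11 halvings

11


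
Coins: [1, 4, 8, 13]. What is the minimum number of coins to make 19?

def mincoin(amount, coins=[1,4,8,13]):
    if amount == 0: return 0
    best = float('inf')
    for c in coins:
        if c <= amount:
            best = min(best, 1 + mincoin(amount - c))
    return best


Building up with DP:
mincoin(0) = 0
mincoin(1) = min(1+mincoin(0)=1+0=1) = 1
mincoin(2) = min(1+mincoin(1)=1+1=2) = 2
mincoin(3) = min(1+mincoin(2)=1+2=3) = 3
mincoin(4) = min(1+mincoin(3)=1+3=4, 1+mincoin(0)=1+0=1) = 1
mincoin(5) = min(1+mincoin(4)=1+1=2, 1+mincoin(1)=1+1=2) = 2
mincoin(6) = min(1+mincoin(5)=1+2=3, 1+mincoin(2)=1+2=3) = 3
mincoin(7) = min(1+mincoin(6)=1+3=4, 1+mincoin(3)=1+3=4) = 4
mincoin(8) = min(1+mincoin(7)=1+4=5, 1+mincoin(4)=1+1=2, 1+mincoin(0)=1+0=1) = 1
mincoin(9) = min(1+mincoin(8)=1+1=2, 1+mincoin(5)=1+2=3, 1+mincoin(1)=1+1=2) = 2
mincoin(10) = min(1+mincoin(9)=1+2=3, 1+mincoin(6)=1+3=4, 1+mincoin(2)=1+2=3) = 3
mincoin(11) = min(1+mincoin(10)=1+3=4, 1+mincoin(7)=1+4=5, 1+mincoin(3)=1+3=4) = 4
mincoin(12) = min(1+mincoin(11)=1+4=5, 1+mincoin(8)=1+1=2, 1+mincoin(4)=1+1=2) = 2
mincoin(13) = min(1+mincoin(12)=1+2=3, 1+mincoin(9)=1+2=3, 1+mincoin(5)=1+2=3, 1+mincoin(0)=1+0=1) = 1
mincoin(14) = min(1+mincoin(13)=1+1=2, 1+mincoin(10)=1+3=4, 1+mincoin(6)=1+3=4, 1+mincoin(1)=1+1=2) = 2
mincoin(15) = min(1+mincoin(14)=1+2=3, 1+mincoin(11)=1+4=5, 1+mincoin(7)=1+4=5, 1+mincoin(2)=1+2=3) = 3
mincoin(16) = min(1+mincoin(15)=1+3=4, 1+mincoin(12)=1+2=3, 1+mincoin(8)=1+1=2, 1+mincoin(3)=1+3=4) = 2
mincoin(17) = min(1+mincoin(16)=1+2=3, 1+mincoin(13)=1+1=2, 1+mincoin(9)=1+2=3, 1+mincoin(4)=1+1=2) = 2
mincoin(18) = min(1+mincoin(17)=1+2=3, 1+mincoin(14)=1+2=3, 1+mincoin(10)=1+3=4, 1+mincoin(5)=1+2=3) = 3
mincoin(19) = min(1+mincoin(18)=1+3=4, 1+mincoin(15)=1+3=4, 1+mincoin(11)=1+4=5, 1+mincoin(6)=1+3=4) = 4

4


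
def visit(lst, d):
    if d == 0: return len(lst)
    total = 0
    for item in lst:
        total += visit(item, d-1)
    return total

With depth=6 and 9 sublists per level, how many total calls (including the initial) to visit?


At depth 0 (root): 1 call
At depth 1: each of 1 parents calls visit on 9 children = 9 calls
At depth 2: each of 9 parents calls visit on 9 children = 81 calls
At depth 3: each of 81 parents calls visit on 9 children = 729 calls
At depth 4: each of 729 parents calls visit on 9 children = 6561 calls
At depth 5: each of 6561 parents calls visit on 9 children = 59049 calls
At depth 6: each of 59049 parents calls visit on 9 children = 531441 calls
Total: 1 + 9 + 81 + 729 + 6561 + 59049 + 531441 = 597871

597871


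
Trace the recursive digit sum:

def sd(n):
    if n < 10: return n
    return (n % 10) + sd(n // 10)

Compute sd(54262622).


sd(54262622) = 2 + sd(5426262)
sd(5426262) = 2 + sd(542626)
sd(542626) = 6 + sd(54262)
sd(54262) = 2 + sd(5426)
sd(5426) = 6 + sd(542)
sd(542) = 2 + sd(54)
sd(54) = 4 + sd(5)
sd(5) = 5  (base case)
Total: 2 + 2 + 6 + 2 + 6 + 2 + 4 + 5 = 29

29


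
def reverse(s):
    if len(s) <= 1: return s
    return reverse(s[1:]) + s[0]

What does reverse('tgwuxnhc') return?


reverse('tgwuxnhc') = reverse('gwuxnhc') + 't'
reverse('gwuxnhc') = reverse('wuxnhc') + 'g'
reverse('wuxnhc') = reverse('uxnhc') + 'w'
reverse('uxnhc') = reverse('xnhc') + 'u'
reverse('xnhc') = reverse('nhc') + 'x'
reverse('nhc') = reverse('hc') + 'n'
reverse('hc') = reverse('c') + 'h'
reverse('c') = 'c'  (base case)
Concatenating: 'c' + 'h' + 'n' + 'x' + 'u' + 'w' + 'g' + 't' = 'chnxuwgt'

chnxuwgt


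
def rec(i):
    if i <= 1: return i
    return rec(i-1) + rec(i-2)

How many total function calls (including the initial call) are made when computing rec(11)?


Let C(n) = total calls for rec(n)
C(0) = 1, C(1) = 1
C(2) = 1 + C(1) + C(0) = 1 + 1 + 1 = 3
C(3) = 1 + C(2) + C(1) = 1 + 3 + 1 = 5
C(4) = 1 + C(3) + C(2) = 1 + 5 + 3 = 9
C(5) = 1 + C(4) + C(3) = 1 + 9 + 5 = 15
C(6) = 1 + C(5) + C(4) = 1 + 15 + 9 = 25
C(7) = 1 + C(6) + C(5) = 1 + 25 + 15 = 41
C(8) = 1 + C(7) + C(6) = 1 + 41 + 25 = 67
C(9) = 1 + C(8) + C(7) = 1 + 67 + 41 = 109
C(10) = 1 + C(9) + C(8) = 1 + 109 + 67 = 177
C(11) = 1 + C(10) + C(9) = 1 + 177 + 109 = 287

287


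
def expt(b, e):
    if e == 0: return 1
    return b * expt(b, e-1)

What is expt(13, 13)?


expt(13, 13)
= 13 * expt(13, 12)
= 13 * 13 * expt(13, 11)
= 13 * 13 * 13 * expt(13, 10)
= 13 * 13 * 13 * 13 * expt(13, 9)
= 13 * 13 * 13 * 13 * 13 * expt(13, 8)
= 13 * 13 * 13 * 13 * 13 * 13 * expt(13, 7)
= 13 * 13 * 13 * 13 * 13 * 13 * 13 * expt(13, 6)
= 13 * 13 * 13 * 13 * 13 * 13 * 13 * 13 * expt(13, 5)
= 13 * 13 * 13 * 13 * 13 * 13 * 13 * 13 * 13 * expt(13, 4)
= 13 * 13 * 13 * 13 * 13 * 13 * 13 * 13 * 13 * 13 * expt(13, 3)
= 13 * 13 * 13 * 13 * 13 * 13 * 13 * 13 * 13 * 13 * 13 * expt(13, 2)
= 13 * 13 * 13 * 13 * 13 * 13 * 13 * 13 * 13 * 13 * 13 * 13 * expt(13, 1)
= 13 * 13 * 13 * 13 * 13 * 13 * 13 * 13 * 13 * 13 * 13 * 13 * 13 * expt(13, 0)
= 13 * 13 * 13 * 13 * 13 * 13 * 13 * 13 * 13 * 13 * 13 * 13 * 13 * 1
= 302875106592253

302875106592253


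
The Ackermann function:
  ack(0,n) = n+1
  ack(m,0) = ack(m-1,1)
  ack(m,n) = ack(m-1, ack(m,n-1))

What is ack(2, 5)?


ack(2, 5) = ack(1, ack(2, 4))
  ack(2, 4) = ack(1, ack(2, 3))
    ack(2, 3) = ack(1, ack(2, 2))
      ack(2, 2) = ack(1, ack(2, 1))
        ack(2, 1) = ack(1, ack(2, 0))
          ack(2, 0) = ack(1, 1)
          ack(1, 1) = ack(0, ack(1, 0))
          ack(1, 0) = ack(0, 1)
          ack(0, 1) = 2
            = ack(0, 2)
          ack(0, 2) = 3
          = ack(1, 3)
          ack(1, 3) = ack(0, ack(1, 2))
          ack(1, 2) = ack(0, ack(1, 1))
          ack(1, 1) = ack(0, ack(1, 0))
          ack(1, 0) = ack(0, 1)
          ack(0, 1) = 2
            = ack(0, 2)
          ack(0, 2) = 3
            = ack(0, 3)
          ack(0, 3) = 4
            = ack(0, 4)
          ack(0, 4) = 5
        = ack(1, 5)
        ack(1, 5) = ack(0, ack(1, 4))
... (trace truncated)
Result: ack(2, 5) = 13

13


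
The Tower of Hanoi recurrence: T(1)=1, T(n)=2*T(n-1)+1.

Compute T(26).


T(26) = 2 * T(25) + 1
T(25) = 2 * T(24) + 1
T(24) = 2 * T(23) + 1
T(23) = 2 * T(22) + 1
T(22) = 2 * T(21) + 1
T(21) = 2 * T(20) + 1
T(20) = 2 * T(19) + 1
T(19) = 2 * T(18) + 1
T(18) = 2 * T(17) + 1
T(17) = 2 * T(16) + 1
T(16) = 2 * T(15) + 1
T(15) = 2 * T(14) + 1
T(14) = 2 * T(13) + 1
T(13) = 2 * T(12) + 1
T(12) = 2 * T(11) + 1
T(11) = 2 * T(10) + 1
T(10) = 2 * T(9) + 1
T(9) = 2 * T(8) + 1
T(8) = 2 * T(7) + 1
T(7) = 2 * T(6) + 1
T(6) = 2 * T(5) + 1
T(5) = 2 * T(4) + 1
T(4) = 2 * T(3) + 1
T(3) = 2 * T(2) + 1
T(2) = 2 * T(1) + 1
T(1) = 1  (base case)
T(2) = 2 * 1 + 1 = 3
T(3) = 2 * 3 + 1 = 7
T(4) = 2 * 7 + 1 = 15
T(5) = 2 * 15 + 1 = 31
T(6) = 2 * 31 + 1 = 63
T(7) = 2 * 63 + 1 = 127
T(8) = 2 * 127 + 1 = 255
T(9) = 2 * 255 + 1 = 511
T(10) = 2 * 511 + 1 = 1023
T(11) = 2 * 1023 + 1 = 2047
T(12) = 2 * 2047 + 1 = 4095
T(13) = 2 * 4095 + 1 = 8191
T(14) = 2 * 8191 + 1 = 16383
T(15) = 2 * 16383 + 1 = 32767
T(16) = 2 * 32767 + 1 = 65535
T(17) = 2 * 65535 + 1 = 131071
T(18) = 2 * 131071 + 1 = 262143
T(19) = 2 * 262143 + 1 = 524287
T(20) = 2 * 524287 + 1 = 1048575
T(21) = 2 * 1048575 + 1 = 2097151
T(22) = 2 * 2097151 + 1 = 4194303
T(23) = 2 * 4194303 + 1 = 8388607
T(24) = 2 * 8388607 + 1 = 16777215
T(25) = 2 * 16777215 + 1 = 33554431
T(26) = 2 * 33554431 + 1 = 67108863

67108863


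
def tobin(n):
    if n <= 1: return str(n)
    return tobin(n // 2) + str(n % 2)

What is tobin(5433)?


tobin(5433) = tobin(2716) + '1'
tobin(2716) = tobin(1358) + '0'
tobin(1358) = tobin(679) + '0'
tobin(679) = tobin(339) + '1'
tobin(339) = tobin(169) + '1'
tobin(169) = tobin(84) + '1'
tobin(84) = tobin(42) + '0'
tobin(42) = tobin(21) + '0'
tobin(21) = tobin(10) + '1'
tobin(10) = tobin(5) + '0'
tobin(5) = tobin(2) + '1'
tobin(2) = tobin(1) + '0'
tobin(1) = '1'  (base case)
Concatenating: '1' + '0' + '1' + '0' + '1' + '0' + '0' + '1' + '1' + '1' + '0' + '0' + '1' = '1010100111001'

1010100111001


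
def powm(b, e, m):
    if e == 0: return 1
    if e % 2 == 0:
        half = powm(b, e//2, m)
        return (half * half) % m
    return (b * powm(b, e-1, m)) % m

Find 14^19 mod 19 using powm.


powm(14, 19, 19): e is odd, compute powm(14, 18, 19)
  powm(14, 18, 19): e is even, compute powm(14, 9, 19)
    powm(14, 9, 19): e is odd, compute powm(14, 8, 19)
      powm(14, 8, 19): e is even, compute powm(14, 4, 19)
        powm(14, 4, 19): e is even, compute powm(14, 2, 19)
          powm(14, 2, 19): e is even, compute powm(14, 1, 19)
          powm(14, 1, 19): e is odd, compute powm(14, 0, 19)
          powm(14, 0, 19) = 1
          (14 * 1) % 19 = 14
          half=14, (14*14) % 19 = 6
        half=6, (6*6) % 19 = 17
      half=17, (17*17) % 19 = 4
    (14 * 4) % 19 = 18
  half=18, (18*18) % 19 = 1
(14 * 1) % 19 = 14

14


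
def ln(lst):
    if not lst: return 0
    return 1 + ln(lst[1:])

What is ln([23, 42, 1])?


ln([23, 42, 1]) = 1 + ln([42, 1])
ln([42, 1]) = 1 + ln([1])
ln([1]) = 1 + ln([])
ln([]) = 0  (base case)
Unwinding: 1 + 1 + 1 + 0 = 3

3


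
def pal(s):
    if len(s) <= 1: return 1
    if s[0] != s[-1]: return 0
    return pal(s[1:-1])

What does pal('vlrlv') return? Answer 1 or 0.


pal('vlrlv'): s[0]='v' == s[-1]='v' -> check pal('lrl')
pal('lrl'): s[0]='l' == s[-1]='l' -> check pal('r')
pal('r'): len <= 1 -> return 1  (base case)
Result: 1 (palindrome)

1


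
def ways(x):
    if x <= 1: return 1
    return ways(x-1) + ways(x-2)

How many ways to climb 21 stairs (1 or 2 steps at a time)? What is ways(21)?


Building up from base cases:
ways(0) = 1
ways(1) = 1
ways(2) = ways(1) + ways(0) = 1 + 1 = 2
ways(3) = ways(2) + ways(1) = 2 + 1 = 3
ways(4) = ways(3) + ways(2) = 3 + 2 = 5
ways(5) = ways(4) + ways(3) = 5 + 3 = 8
ways(6) = ways(5) + ways(4) = 8 + 5 = 13
ways(7) = ways(6) + ways(5) = 13 + 8 = 21
ways(8) = ways(7) + ways(6) = 21 + 13 = 34
ways(9) = ways(8) + ways(7) = 34 + 21 = 55
ways(10) = ways(9) + ways(8) = 55 + 34 = 89
ways(11) = ways(10) + ways(9) = 89 + 55 = 144
ways(12) = ways(11) + ways(10) = 144 + 89 = 233
ways(13) = ways(12) + ways(11) = 233 + 144 = 377
ways(14) = ways(13) + ways(12) = 377 + 233 = 610
ways(15) = ways(14) + ways(13) = 610 + 377 = 987
ways(16) = ways(15) + ways(14) = 987 + 610 = 1597
ways(17) = ways(16) + ways(15) = 1597 + 987 = 2584
ways(18) = ways(17) + ways(16) = 2584 + 1597 = 4181
ways(19) = ways(18) + ways(17) = 4181 + 2584 = 6765
ways(20) = ways(19) + ways(18) = 6765 + 4181 = 10946
ways(21) = ways(20) + ways(19) = 10946 + 6765 = 17711

17711


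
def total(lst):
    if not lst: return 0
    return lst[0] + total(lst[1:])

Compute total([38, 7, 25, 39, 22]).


total([38, 7, 25, 39, 22]) = 38 + total([7, 25, 39, 22])
total([7, 25, 39, 22]) = 7 + total([25, 39, 22])
total([25, 39, 22]) = 25 + total([39, 22])
total([39, 22]) = 39 + total([22])
total([22]) = 22 + total([])
total([]) = 0  (base case)
Total: 38 + 7 + 25 + 39 + 22 + 0 = 131

131


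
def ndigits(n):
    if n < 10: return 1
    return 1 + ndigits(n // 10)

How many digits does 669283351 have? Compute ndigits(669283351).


ndigits(669283351) = 1 + ndigits(66928335)
ndigits(66928335) = 1 + ndigits(6692833)
ndigits(6692833) = 1 + ndigits(669283)
ndigits(669283) = 1 + ndigits(66928)
ndigits(66928) = 1 + ndigits(6692)
ndigits(6692) = 1 + ndigits(669)
ndigits(669) = 1 + ndigits(66)
ndigits(66) = 1 + ndigits(6)
ndigits(6) = 1  (base case: 6 < 10)
Unwinding: 1 + 1 + 1 + 1 + 1 + 1 + 1 + 1 + 1 = 9

9


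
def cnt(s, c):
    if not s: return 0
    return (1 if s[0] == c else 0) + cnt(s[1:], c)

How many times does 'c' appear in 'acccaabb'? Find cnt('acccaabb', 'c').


s[0]='a' != 'c' -> 0
s[0]='c' == 'c' -> 1
s[0]='c' == 'c' -> 1
s[0]='c' == 'c' -> 1
s[0]='a' != 'c' -> 0
s[0]='a' != 'c' -> 0
s[0]='b' != 'c' -> 0
s[0]='b' != 'c' -> 0
Sum: 0 + 1 + 1 + 1 + 0 + 0 + 0 + 0 = 3

3


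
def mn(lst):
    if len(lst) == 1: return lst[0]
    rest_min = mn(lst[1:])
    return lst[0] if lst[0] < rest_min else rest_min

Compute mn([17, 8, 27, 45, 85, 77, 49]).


mn([17, 8, 27, 45, 85, 77, 49]): compare 17 with mn([8, 27, 45, 85, 77, 49])
mn([8, 27, 45, 85, 77, 49]): compare 8 with mn([27, 45, 85, 77, 49])
mn([27, 45, 85, 77, 49]): compare 27 with mn([45, 85, 77, 49])
mn([45, 85, 77, 49]): compare 45 with mn([85, 77, 49])
mn([85, 77, 49]): compare 85 with mn([77, 49])
mn([77, 49]): compare 77 with mn([49])
mn([49]) = 49  (base case)
Compare 77 with 49 -> 49
Compare 85 with 49 -> 49
Compare 45 with 49 -> 45
Compare 27 with 45 -> 27
Compare 8 with 27 -> 8
Compare 17 with 8 -> 8

8


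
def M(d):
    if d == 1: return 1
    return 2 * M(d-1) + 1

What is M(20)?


M(20) = 2 * M(19) + 1
M(19) = 2 * M(18) + 1
M(18) = 2 * M(17) + 1
M(17) = 2 * M(16) + 1
M(16) = 2 * M(15) + 1
M(15) = 2 * M(14) + 1
M(14) = 2 * M(13) + 1
M(13) = 2 * M(12) + 1
M(12) = 2 * M(11) + 1
M(11) = 2 * M(10) + 1
M(10) = 2 * M(9) + 1
M(9) = 2 * M(8) + 1
M(8) = 2 * M(7) + 1
M(7) = 2 * M(6) + 1
M(6) = 2 * M(5) + 1
M(5) = 2 * M(4) + 1
M(4) = 2 * M(3) + 1
M(3) = 2 * M(2) + 1
M(2) = 2 * M(1) + 1
M(1) = 1  (base case)
M(2) = 2 * 1 + 1 = 3
M(3) = 2 * 3 + 1 = 7
M(4) = 2 * 7 + 1 = 15
M(5) = 2 * 15 + 1 = 31
M(6) = 2 * 31 + 1 = 63
M(7) = 2 * 63 + 1 = 127
M(8) = 2 * 127 + 1 = 255
M(9) = 2 * 255 + 1 = 511
M(10) = 2 * 511 + 1 = 1023
M(11) = 2 * 1023 + 1 = 2047
M(12) = 2 * 2047 + 1 = 4095
M(13) = 2 * 4095 + 1 = 8191
M(14) = 2 * 8191 + 1 = 16383
M(15) = 2 * 16383 + 1 = 32767
M(16) = 2 * 32767 + 1 = 65535
M(17) = 2 * 65535 + 1 = 131071
M(18) = 2 * 131071 + 1 = 262143
M(19) = 2 * 262143 + 1 = 524287
M(20) = 2 * 524287 + 1 = 1048575

1048575


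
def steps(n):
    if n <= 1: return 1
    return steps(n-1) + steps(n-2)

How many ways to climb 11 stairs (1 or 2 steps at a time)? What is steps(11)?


Building up from base cases:
steps(0) = 1
steps(1) = 1
steps(2) = steps(1) + steps(0) = 1 + 1 = 2
steps(3) = steps(2) + steps(1) = 2 + 1 = 3
steps(4) = steps(3) + steps(2) = 3 + 2 = 5
steps(5) = steps(4) + steps(3) = 5 + 3 = 8
steps(6) = steps(5) + steps(4) = 8 + 5 = 13
steps(7) = steps(6) + steps(5) = 13 + 8 = 21
steps(8) = steps(7) + steps(6) = 21 + 13 = 34
steps(9) = steps(8) + steps(7) = 34 + 21 = 55
steps(10) = steps(9) + steps(8) = 55 + 34 = 89
steps(11) = steps(10) + steps(9) = 89 + 55 = 144

144


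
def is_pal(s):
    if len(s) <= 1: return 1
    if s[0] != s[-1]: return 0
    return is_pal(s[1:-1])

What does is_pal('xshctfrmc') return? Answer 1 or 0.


is_pal('xshctfrmc'): s[0]='x' != s[-1]='c' -> return 0
Result: 0 (not a palindrome)

0


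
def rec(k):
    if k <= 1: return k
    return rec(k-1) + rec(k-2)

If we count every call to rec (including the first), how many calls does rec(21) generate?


Let C(n) = total calls for rec(n)
C(0) = 1, C(1) = 1
C(2) = 1 + C(1) + C(0) = 1 + 1 + 1 = 3
C(3) = 1 + C(2) + C(1) = 1 + 3 + 1 = 5
C(4) = 1 + C(3) + C(2) = 1 + 5 + 3 = 9
C(5) = 1 + C(4) + C(3) = 1 + 9 + 5 = 15
C(6) = 1 + C(5) + C(4) = 1 + 15 + 9 = 25
C(7) = 1 + C(6) + C(5) = 1 + 25 + 15 = 41
C(8) = 1 + C(7) + C(6) = 1 + 41 + 25 = 67
C(9) = 1 + C(8) + C(7) = 1 + 67 + 41 = 109
C(10) = 1 + C(9) + C(8) = 1 + 109 + 67 = 177
C(11) = 1 + C(10) + C(9) = 1 + 177 + 109 = 287
C(12) = 1 + C(11) + C(10) = 1 + 287 + 177 = 465
C(13) = 1 + C(12) + C(11) = 1 + 465 + 287 = 753
C(14) = 1 + C(13) + C(12) = 1 + 753 + 465 = 1219
C(15) = 1 + C(14) + C(13) = 1 + 1219 + 753 = 1973
C(16) = 1 + C(15) + C(14) = 1 + 1973 + 1219 = 3193
C(17) = 1 + C(16) + C(15) = 1 + 3193 + 1973 = 5167
C(18) = 1 + C(17) + C(16) = 1 + 5167 + 3193 = 8361
C(19) = 1 + C(18) + C(17) = 1 + 8361 + 5167 = 13529
C(20) = 1 + C(19) + C(18) = 1 + 13529 + 8361 = 21891
C(21) = 1 + C(20) + C(19) = 1 + 21891 + 13529 = 35421

35421


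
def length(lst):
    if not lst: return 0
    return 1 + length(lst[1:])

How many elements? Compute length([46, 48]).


length([46, 48]) = 1 + length([48])
length([48]) = 1 + length([])
length([]) = 0  (base case)
Unwinding: 1 + 1 + 0 = 2

2


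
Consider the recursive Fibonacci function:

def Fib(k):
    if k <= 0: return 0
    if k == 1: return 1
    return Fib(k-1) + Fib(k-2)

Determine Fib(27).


Computing Fib(27) bottom-up:
Fib(0) = 0
Fib(1) = 1
Fib(2) = Fib(1) + Fib(0) = 1 + 0 = 1
Fib(3) = Fib(2) + Fib(1) = 1 + 1 = 2
Fib(4) = Fib(3) + Fib(2) = 2 + 1 = 3
Fib(5) = Fib(4) + Fib(3) = 3 + 2 = 5
Fib(6) = Fib(5) + Fib(4) = 5 + 3 = 8
Fib(7) = Fib(6) + Fib(5) = 8 + 5 = 13
Fib(8) = Fib(7) + Fib(6) = 13 + 8 = 21
Fib(9) = Fib(8) + Fib(7) = 21 + 13 = 34
Fib(10) = Fib(9) + Fib(8) = 34 + 21 = 55
Fib(11) = Fib(10) + Fib(9) = 55 + 34 = 89
Fib(12) = Fib(11) + Fib(10) = 89 + 55 = 144
Fib(13) = Fib(12) + Fib(11) = 144 + 89 = 233
Fib(14) = Fib(13) + Fib(12) = 233 + 144 = 377
Fib(15) = Fib(14) + Fib(13) = 377 + 233 = 610
Fib(16) = Fib(15) + Fib(14) = 610 + 377 = 987
Fib(17) = Fib(16) + Fib(15) = 987 + 610 = 1597
Fib(18) = Fib(17) + Fib(16) = 1597 + 987 = 2584
Fib(19) = Fib(18) + Fib(17) = 2584 + 1597 = 4181
Fib(20) = Fib(19) + Fib(18) = 4181 + 2584 = 6765
Fib(21) = Fib(20) + Fib(19) = 6765 + 4181 = 10946
Fib(22) = Fib(21) + Fib(20) = 10946 + 6765 = 17711
Fib(23) = Fib(22) + Fib(21) = 17711 + 10946 = 28657
Fib(24) = Fib(23) + Fib(22) = 28657 + 17711 = 46368
Fib(25) = Fib(24) + Fib(23) = 46368 + 28657 = 75025
Fib(26) = Fib(25) + Fib(24) = 75025 + 46368 = 121393
Fib(27) = Fib(26) + Fib(25) = 121393 + 75025 = 196418

196418


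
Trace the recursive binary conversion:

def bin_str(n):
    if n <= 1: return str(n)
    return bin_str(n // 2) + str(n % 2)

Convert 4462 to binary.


bin_str(4462) = bin_str(2231) + '0'
bin_str(2231) = bin_str(1115) + '1'
bin_str(1115) = bin_str(557) + '1'
bin_str(557) = bin_str(278) + '1'
bin_str(278) = bin_str(139) + '0'
bin_str(139) = bin_str(69) + '1'
bin_str(69) = bin_str(34) + '1'
bin_str(34) = bin_str(17) + '0'
bin_str(17) = bin_str(8) + '1'
bin_str(8) = bin_str(4) + '0'
bin_str(4) = bin_str(2) + '0'
bin_str(2) = bin_str(1) + '0'
bin_str(1) = '1'  (base case)
Concatenating: '1' + '0' + '0' + '0' + '1' + '0' + '1' + '1' + '0' + '1' + '1' + '1' + '0' = '1000101101110'

1000101101110


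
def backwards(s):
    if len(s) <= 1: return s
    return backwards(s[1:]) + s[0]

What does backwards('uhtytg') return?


backwards('uhtytg') = backwards('htytg') + 'u'
backwards('htytg') = backwards('tytg') + 'h'
backwards('tytg') = backwards('ytg') + 't'
backwards('ytg') = backwards('tg') + 'y'
backwards('tg') = backwards('g') + 't'
backwards('g') = 'g'  (base case)
Concatenating: 'g' + 't' + 'y' + 't' + 'h' + 'u' = 'gtythu'

gtythu


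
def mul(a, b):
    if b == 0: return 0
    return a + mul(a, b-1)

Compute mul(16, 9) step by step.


mul(16, 9) = 16 + mul(16, 8)
mul(16, 8) = 16 + mul(16, 7)
mul(16, 7) = 16 + mul(16, 6)
mul(16, 6) = 16 + mul(16, 5)
mul(16, 5) = 16 + mul(16, 4)
mul(16, 4) = 16 + mul(16, 3)
mul(16, 3) = 16 + mul(16, 2)
mul(16, 2) = 16 + mul(16, 1)
mul(16, 1) = 16 + mul(16, 0)
mul(16, 0) = 0  (base case)
Total: 16 + 16 + 16 + 16 + 16 + 16 + 16 + 16 + 16 + 0 = 144

144


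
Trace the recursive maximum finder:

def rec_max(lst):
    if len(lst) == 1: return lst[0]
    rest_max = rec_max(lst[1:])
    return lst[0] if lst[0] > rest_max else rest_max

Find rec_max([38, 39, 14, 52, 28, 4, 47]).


rec_max([38, 39, 14, 52, 28, 4, 47]): compare 38 with rec_max([39, 14, 52, 28, 4, 47])
rec_max([39, 14, 52, 28, 4, 47]): compare 39 with rec_max([14, 52, 28, 4, 47])
rec_max([14, 52, 28, 4, 47]): compare 14 with rec_max([52, 28, 4, 47])
rec_max([52, 28, 4, 47]): compare 52 with rec_max([28, 4, 47])
rec_max([28, 4, 47]): compare 28 with rec_max([4, 47])
rec_max([4, 47]): compare 4 with rec_max([47])
rec_max([47]) = 47  (base case)
Compare 4 with 47 -> 47
Compare 28 with 47 -> 47
Compare 52 with 47 -> 52
Compare 14 with 52 -> 52
Compare 39 with 52 -> 52
Compare 38 with 52 -> 52

52
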